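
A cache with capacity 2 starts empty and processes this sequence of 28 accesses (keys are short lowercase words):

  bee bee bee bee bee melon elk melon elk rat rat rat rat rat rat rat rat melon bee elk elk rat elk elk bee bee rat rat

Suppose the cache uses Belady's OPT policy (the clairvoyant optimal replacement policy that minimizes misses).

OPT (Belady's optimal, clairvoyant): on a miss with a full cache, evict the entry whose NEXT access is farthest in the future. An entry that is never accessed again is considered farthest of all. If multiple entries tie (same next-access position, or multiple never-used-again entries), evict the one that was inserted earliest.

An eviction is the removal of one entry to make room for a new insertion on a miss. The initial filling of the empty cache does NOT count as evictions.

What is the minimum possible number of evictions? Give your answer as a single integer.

Answer: 5

Derivation:
OPT (Belady) simulation (capacity=2):
  1. access bee: MISS. Cache: [bee]
  2. access bee: HIT. Next use of bee: step 3. Cache: [bee]
  3. access bee: HIT. Next use of bee: step 4. Cache: [bee]
  4. access bee: HIT. Next use of bee: step 5. Cache: [bee]
  5. access bee: HIT. Next use of bee: step 19. Cache: [bee]
  6. access melon: MISS. Cache: [bee melon]
  7. access elk: MISS, evict bee (next use: step 19). Cache: [melon elk]
  8. access melon: HIT. Next use of melon: step 18. Cache: [melon elk]
  9. access elk: HIT. Next use of elk: step 20. Cache: [melon elk]
  10. access rat: MISS, evict elk (next use: step 20). Cache: [melon rat]
  11. access rat: HIT. Next use of rat: step 12. Cache: [melon rat]
  12. access rat: HIT. Next use of rat: step 13. Cache: [melon rat]
  13. access rat: HIT. Next use of rat: step 14. Cache: [melon rat]
  14. access rat: HIT. Next use of rat: step 15. Cache: [melon rat]
  15. access rat: HIT. Next use of rat: step 16. Cache: [melon rat]
  16. access rat: HIT. Next use of rat: step 17. Cache: [melon rat]
  17. access rat: HIT. Next use of rat: step 22. Cache: [melon rat]
  18. access melon: HIT. Next use of melon: never. Cache: [melon rat]
  19. access bee: MISS, evict melon (next use: never). Cache: [rat bee]
  20. access elk: MISS, evict bee (next use: step 25). Cache: [rat elk]
  21. access elk: HIT. Next use of elk: step 23. Cache: [rat elk]
  22. access rat: HIT. Next use of rat: step 27. Cache: [rat elk]
  23. access elk: HIT. Next use of elk: step 24. Cache: [rat elk]
  24. access elk: HIT. Next use of elk: never. Cache: [rat elk]
  25. access bee: MISS, evict elk (next use: never). Cache: [rat bee]
  26. access bee: HIT. Next use of bee: never. Cache: [rat bee]
  27. access rat: HIT. Next use of rat: step 28. Cache: [rat bee]
  28. access rat: HIT. Next use of rat: never. Cache: [rat bee]
Total: 21 hits, 7 misses, 5 evictions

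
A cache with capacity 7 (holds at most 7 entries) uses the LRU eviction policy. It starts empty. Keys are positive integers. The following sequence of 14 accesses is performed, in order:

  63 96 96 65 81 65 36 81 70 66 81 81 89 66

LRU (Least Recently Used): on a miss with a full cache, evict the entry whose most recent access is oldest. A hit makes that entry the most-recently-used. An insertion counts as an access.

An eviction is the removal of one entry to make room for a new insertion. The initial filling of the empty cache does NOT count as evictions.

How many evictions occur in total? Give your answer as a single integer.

LRU simulation (capacity=7):
  1. access 63: MISS. Cache (LRU->MRU): [63]
  2. access 96: MISS. Cache (LRU->MRU): [63 96]
  3. access 96: HIT. Cache (LRU->MRU): [63 96]
  4. access 65: MISS. Cache (LRU->MRU): [63 96 65]
  5. access 81: MISS. Cache (LRU->MRU): [63 96 65 81]
  6. access 65: HIT. Cache (LRU->MRU): [63 96 81 65]
  7. access 36: MISS. Cache (LRU->MRU): [63 96 81 65 36]
  8. access 81: HIT. Cache (LRU->MRU): [63 96 65 36 81]
  9. access 70: MISS. Cache (LRU->MRU): [63 96 65 36 81 70]
  10. access 66: MISS. Cache (LRU->MRU): [63 96 65 36 81 70 66]
  11. access 81: HIT. Cache (LRU->MRU): [63 96 65 36 70 66 81]
  12. access 81: HIT. Cache (LRU->MRU): [63 96 65 36 70 66 81]
  13. access 89: MISS, evict 63. Cache (LRU->MRU): [96 65 36 70 66 81 89]
  14. access 66: HIT. Cache (LRU->MRU): [96 65 36 70 81 89 66]
Total: 6 hits, 8 misses, 1 evictions

Answer: 1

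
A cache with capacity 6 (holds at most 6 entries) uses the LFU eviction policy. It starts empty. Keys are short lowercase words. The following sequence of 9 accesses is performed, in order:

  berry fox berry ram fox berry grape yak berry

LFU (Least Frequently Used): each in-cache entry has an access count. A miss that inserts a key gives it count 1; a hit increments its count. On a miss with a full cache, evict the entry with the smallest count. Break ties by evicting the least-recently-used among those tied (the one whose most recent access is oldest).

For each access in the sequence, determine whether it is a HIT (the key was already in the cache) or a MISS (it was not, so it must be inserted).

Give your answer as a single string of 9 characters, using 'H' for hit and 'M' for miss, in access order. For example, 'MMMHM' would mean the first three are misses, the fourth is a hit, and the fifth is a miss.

Answer: MMHMHHMMH

Derivation:
LFU simulation (capacity=6):
  1. access berry: MISS. Cache: [berry(c=1)]
  2. access fox: MISS. Cache: [berry(c=1) fox(c=1)]
  3. access berry: HIT, count now 2. Cache: [fox(c=1) berry(c=2)]
  4. access ram: MISS. Cache: [fox(c=1) ram(c=1) berry(c=2)]
  5. access fox: HIT, count now 2. Cache: [ram(c=1) berry(c=2) fox(c=2)]
  6. access berry: HIT, count now 3. Cache: [ram(c=1) fox(c=2) berry(c=3)]
  7. access grape: MISS. Cache: [ram(c=1) grape(c=1) fox(c=2) berry(c=3)]
  8. access yak: MISS. Cache: [ram(c=1) grape(c=1) yak(c=1) fox(c=2) berry(c=3)]
  9. access berry: HIT, count now 4. Cache: [ram(c=1) grape(c=1) yak(c=1) fox(c=2) berry(c=4)]
Total: 4 hits, 5 misses, 0 evictions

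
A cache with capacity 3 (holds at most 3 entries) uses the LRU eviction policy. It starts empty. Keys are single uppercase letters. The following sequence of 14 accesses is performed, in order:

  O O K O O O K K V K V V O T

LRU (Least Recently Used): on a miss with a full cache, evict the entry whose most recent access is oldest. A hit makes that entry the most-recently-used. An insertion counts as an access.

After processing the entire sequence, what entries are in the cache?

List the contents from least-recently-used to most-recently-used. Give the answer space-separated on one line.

Answer: V O T

Derivation:
LRU simulation (capacity=3):
  1. access O: MISS. Cache (LRU->MRU): [O]
  2. access O: HIT. Cache (LRU->MRU): [O]
  3. access K: MISS. Cache (LRU->MRU): [O K]
  4. access O: HIT. Cache (LRU->MRU): [K O]
  5. access O: HIT. Cache (LRU->MRU): [K O]
  6. access O: HIT. Cache (LRU->MRU): [K O]
  7. access K: HIT. Cache (LRU->MRU): [O K]
  8. access K: HIT. Cache (LRU->MRU): [O K]
  9. access V: MISS. Cache (LRU->MRU): [O K V]
  10. access K: HIT. Cache (LRU->MRU): [O V K]
  11. access V: HIT. Cache (LRU->MRU): [O K V]
  12. access V: HIT. Cache (LRU->MRU): [O K V]
  13. access O: HIT. Cache (LRU->MRU): [K V O]
  14. access T: MISS, evict K. Cache (LRU->MRU): [V O T]
Total: 10 hits, 4 misses, 1 evictions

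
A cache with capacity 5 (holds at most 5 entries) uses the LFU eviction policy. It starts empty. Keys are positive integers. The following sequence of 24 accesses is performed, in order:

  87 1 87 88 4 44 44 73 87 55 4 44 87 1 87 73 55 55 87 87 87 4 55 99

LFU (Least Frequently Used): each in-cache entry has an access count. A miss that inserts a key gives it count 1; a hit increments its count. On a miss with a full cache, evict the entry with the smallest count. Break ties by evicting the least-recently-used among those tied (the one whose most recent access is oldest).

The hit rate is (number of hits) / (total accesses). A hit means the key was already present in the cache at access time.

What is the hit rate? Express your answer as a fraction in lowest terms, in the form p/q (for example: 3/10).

LFU simulation (capacity=5):
  1. access 87: MISS. Cache: [87(c=1)]
  2. access 1: MISS. Cache: [87(c=1) 1(c=1)]
  3. access 87: HIT, count now 2. Cache: [1(c=1) 87(c=2)]
  4. access 88: MISS. Cache: [1(c=1) 88(c=1) 87(c=2)]
  5. access 4: MISS. Cache: [1(c=1) 88(c=1) 4(c=1) 87(c=2)]
  6. access 44: MISS. Cache: [1(c=1) 88(c=1) 4(c=1) 44(c=1) 87(c=2)]
  7. access 44: HIT, count now 2. Cache: [1(c=1) 88(c=1) 4(c=1) 87(c=2) 44(c=2)]
  8. access 73: MISS, evict 1(c=1). Cache: [88(c=1) 4(c=1) 73(c=1) 87(c=2) 44(c=2)]
  9. access 87: HIT, count now 3. Cache: [88(c=1) 4(c=1) 73(c=1) 44(c=2) 87(c=3)]
  10. access 55: MISS, evict 88(c=1). Cache: [4(c=1) 73(c=1) 55(c=1) 44(c=2) 87(c=3)]
  11. access 4: HIT, count now 2. Cache: [73(c=1) 55(c=1) 44(c=2) 4(c=2) 87(c=3)]
  12. access 44: HIT, count now 3. Cache: [73(c=1) 55(c=1) 4(c=2) 87(c=3) 44(c=3)]
  13. access 87: HIT, count now 4. Cache: [73(c=1) 55(c=1) 4(c=2) 44(c=3) 87(c=4)]
  14. access 1: MISS, evict 73(c=1). Cache: [55(c=1) 1(c=1) 4(c=2) 44(c=3) 87(c=4)]
  15. access 87: HIT, count now 5. Cache: [55(c=1) 1(c=1) 4(c=2) 44(c=3) 87(c=5)]
  16. access 73: MISS, evict 55(c=1). Cache: [1(c=1) 73(c=1) 4(c=2) 44(c=3) 87(c=5)]
  17. access 55: MISS, evict 1(c=1). Cache: [73(c=1) 55(c=1) 4(c=2) 44(c=3) 87(c=5)]
  18. access 55: HIT, count now 2. Cache: [73(c=1) 4(c=2) 55(c=2) 44(c=3) 87(c=5)]
  19. access 87: HIT, count now 6. Cache: [73(c=1) 4(c=2) 55(c=2) 44(c=3) 87(c=6)]
  20. access 87: HIT, count now 7. Cache: [73(c=1) 4(c=2) 55(c=2) 44(c=3) 87(c=7)]
  21. access 87: HIT, count now 8. Cache: [73(c=1) 4(c=2) 55(c=2) 44(c=3) 87(c=8)]
  22. access 4: HIT, count now 3. Cache: [73(c=1) 55(c=2) 44(c=3) 4(c=3) 87(c=8)]
  23. access 55: HIT, count now 3. Cache: [73(c=1) 44(c=3) 4(c=3) 55(c=3) 87(c=8)]
  24. access 99: MISS, evict 73(c=1). Cache: [99(c=1) 44(c=3) 4(c=3) 55(c=3) 87(c=8)]
Total: 13 hits, 11 misses, 6 evictions

Hit rate = 13/24

Answer: 13/24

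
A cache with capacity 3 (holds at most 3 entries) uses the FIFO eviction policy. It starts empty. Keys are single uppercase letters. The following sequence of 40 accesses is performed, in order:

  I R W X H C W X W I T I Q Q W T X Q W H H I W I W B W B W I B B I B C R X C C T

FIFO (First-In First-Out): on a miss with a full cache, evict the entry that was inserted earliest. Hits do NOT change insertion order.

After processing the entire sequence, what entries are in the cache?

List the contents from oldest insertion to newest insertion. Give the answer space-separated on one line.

FIFO simulation (capacity=3):
  1. access I: MISS. Cache (old->new): [I]
  2. access R: MISS. Cache (old->new): [I R]
  3. access W: MISS. Cache (old->new): [I R W]
  4. access X: MISS, evict I. Cache (old->new): [R W X]
  5. access H: MISS, evict R. Cache (old->new): [W X H]
  6. access C: MISS, evict W. Cache (old->new): [X H C]
  7. access W: MISS, evict X. Cache (old->new): [H C W]
  8. access X: MISS, evict H. Cache (old->new): [C W X]
  9. access W: HIT. Cache (old->new): [C W X]
  10. access I: MISS, evict C. Cache (old->new): [W X I]
  11. access T: MISS, evict W. Cache (old->new): [X I T]
  12. access I: HIT. Cache (old->new): [X I T]
  13. access Q: MISS, evict X. Cache (old->new): [I T Q]
  14. access Q: HIT. Cache (old->new): [I T Q]
  15. access W: MISS, evict I. Cache (old->new): [T Q W]
  16. access T: HIT. Cache (old->new): [T Q W]
  17. access X: MISS, evict T. Cache (old->new): [Q W X]
  18. access Q: HIT. Cache (old->new): [Q W X]
  19. access W: HIT. Cache (old->new): [Q W X]
  20. access H: MISS, evict Q. Cache (old->new): [W X H]
  21. access H: HIT. Cache (old->new): [W X H]
  22. access I: MISS, evict W. Cache (old->new): [X H I]
  23. access W: MISS, evict X. Cache (old->new): [H I W]
  24. access I: HIT. Cache (old->new): [H I W]
  25. access W: HIT. Cache (old->new): [H I W]
  26. access B: MISS, evict H. Cache (old->new): [I W B]
  27. access W: HIT. Cache (old->new): [I W B]
  28. access B: HIT. Cache (old->new): [I W B]
  29. access W: HIT. Cache (old->new): [I W B]
  30. access I: HIT. Cache (old->new): [I W B]
  31. access B: HIT. Cache (old->new): [I W B]
  32. access B: HIT. Cache (old->new): [I W B]
  33. access I: HIT. Cache (old->new): [I W B]
  34. access B: HIT. Cache (old->new): [I W B]
  35. access C: MISS, evict I. Cache (old->new): [W B C]
  36. access R: MISS, evict W. Cache (old->new): [B C R]
  37. access X: MISS, evict B. Cache (old->new): [C R X]
  38. access C: HIT. Cache (old->new): [C R X]
  39. access C: HIT. Cache (old->new): [C R X]
  40. access T: MISS, evict C. Cache (old->new): [R X T]
Total: 19 hits, 21 misses, 18 evictions

Answer: R X T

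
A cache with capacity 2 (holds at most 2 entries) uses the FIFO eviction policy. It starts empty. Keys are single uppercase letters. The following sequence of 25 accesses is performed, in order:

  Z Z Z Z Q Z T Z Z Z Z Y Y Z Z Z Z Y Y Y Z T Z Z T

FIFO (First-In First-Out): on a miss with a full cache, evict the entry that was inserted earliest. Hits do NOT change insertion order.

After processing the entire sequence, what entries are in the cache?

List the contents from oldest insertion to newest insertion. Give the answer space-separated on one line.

Answer: T Z

Derivation:
FIFO simulation (capacity=2):
  1. access Z: MISS. Cache (old->new): [Z]
  2. access Z: HIT. Cache (old->new): [Z]
  3. access Z: HIT. Cache (old->new): [Z]
  4. access Z: HIT. Cache (old->new): [Z]
  5. access Q: MISS. Cache (old->new): [Z Q]
  6. access Z: HIT. Cache (old->new): [Z Q]
  7. access T: MISS, evict Z. Cache (old->new): [Q T]
  8. access Z: MISS, evict Q. Cache (old->new): [T Z]
  9. access Z: HIT. Cache (old->new): [T Z]
  10. access Z: HIT. Cache (old->new): [T Z]
  11. access Z: HIT. Cache (old->new): [T Z]
  12. access Y: MISS, evict T. Cache (old->new): [Z Y]
  13. access Y: HIT. Cache (old->new): [Z Y]
  14. access Z: HIT. Cache (old->new): [Z Y]
  15. access Z: HIT. Cache (old->new): [Z Y]
  16. access Z: HIT. Cache (old->new): [Z Y]
  17. access Z: HIT. Cache (old->new): [Z Y]
  18. access Y: HIT. Cache (old->new): [Z Y]
  19. access Y: HIT. Cache (old->new): [Z Y]
  20. access Y: HIT. Cache (old->new): [Z Y]
  21. access Z: HIT. Cache (old->new): [Z Y]
  22. access T: MISS, evict Z. Cache (old->new): [Y T]
  23. access Z: MISS, evict Y. Cache (old->new): [T Z]
  24. access Z: HIT. Cache (old->new): [T Z]
  25. access T: HIT. Cache (old->new): [T Z]
Total: 18 hits, 7 misses, 5 evictions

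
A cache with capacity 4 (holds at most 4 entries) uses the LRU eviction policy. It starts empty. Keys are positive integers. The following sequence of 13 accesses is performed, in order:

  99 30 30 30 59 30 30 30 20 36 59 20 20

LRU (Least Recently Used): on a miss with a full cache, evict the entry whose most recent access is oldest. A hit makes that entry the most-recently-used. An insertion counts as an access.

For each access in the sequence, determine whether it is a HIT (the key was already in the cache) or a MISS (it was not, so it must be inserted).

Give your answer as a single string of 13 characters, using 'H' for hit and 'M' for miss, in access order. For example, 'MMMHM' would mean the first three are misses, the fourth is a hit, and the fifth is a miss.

LRU simulation (capacity=4):
  1. access 99: MISS. Cache (LRU->MRU): [99]
  2. access 30: MISS. Cache (LRU->MRU): [99 30]
  3. access 30: HIT. Cache (LRU->MRU): [99 30]
  4. access 30: HIT. Cache (LRU->MRU): [99 30]
  5. access 59: MISS. Cache (LRU->MRU): [99 30 59]
  6. access 30: HIT. Cache (LRU->MRU): [99 59 30]
  7. access 30: HIT. Cache (LRU->MRU): [99 59 30]
  8. access 30: HIT. Cache (LRU->MRU): [99 59 30]
  9. access 20: MISS. Cache (LRU->MRU): [99 59 30 20]
  10. access 36: MISS, evict 99. Cache (LRU->MRU): [59 30 20 36]
  11. access 59: HIT. Cache (LRU->MRU): [30 20 36 59]
  12. access 20: HIT. Cache (LRU->MRU): [30 36 59 20]
  13. access 20: HIT. Cache (LRU->MRU): [30 36 59 20]
Total: 8 hits, 5 misses, 1 evictions

Answer: MMHHMHHHMMHHH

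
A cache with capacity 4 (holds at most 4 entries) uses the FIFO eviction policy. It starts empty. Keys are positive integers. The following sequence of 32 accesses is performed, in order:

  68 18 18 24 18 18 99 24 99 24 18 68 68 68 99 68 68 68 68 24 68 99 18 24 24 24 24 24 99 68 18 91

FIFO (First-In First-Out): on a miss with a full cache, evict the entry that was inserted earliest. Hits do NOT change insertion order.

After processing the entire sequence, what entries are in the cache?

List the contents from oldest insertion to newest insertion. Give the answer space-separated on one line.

FIFO simulation (capacity=4):
  1. access 68: MISS. Cache (old->new): [68]
  2. access 18: MISS. Cache (old->new): [68 18]
  3. access 18: HIT. Cache (old->new): [68 18]
  4. access 24: MISS. Cache (old->new): [68 18 24]
  5. access 18: HIT. Cache (old->new): [68 18 24]
  6. access 18: HIT. Cache (old->new): [68 18 24]
  7. access 99: MISS. Cache (old->new): [68 18 24 99]
  8. access 24: HIT. Cache (old->new): [68 18 24 99]
  9. access 99: HIT. Cache (old->new): [68 18 24 99]
  10. access 24: HIT. Cache (old->new): [68 18 24 99]
  11. access 18: HIT. Cache (old->new): [68 18 24 99]
  12. access 68: HIT. Cache (old->new): [68 18 24 99]
  13. access 68: HIT. Cache (old->new): [68 18 24 99]
  14. access 68: HIT. Cache (old->new): [68 18 24 99]
  15. access 99: HIT. Cache (old->new): [68 18 24 99]
  16. access 68: HIT. Cache (old->new): [68 18 24 99]
  17. access 68: HIT. Cache (old->new): [68 18 24 99]
  18. access 68: HIT. Cache (old->new): [68 18 24 99]
  19. access 68: HIT. Cache (old->new): [68 18 24 99]
  20. access 24: HIT. Cache (old->new): [68 18 24 99]
  21. access 68: HIT. Cache (old->new): [68 18 24 99]
  22. access 99: HIT. Cache (old->new): [68 18 24 99]
  23. access 18: HIT. Cache (old->new): [68 18 24 99]
  24. access 24: HIT. Cache (old->new): [68 18 24 99]
  25. access 24: HIT. Cache (old->new): [68 18 24 99]
  26. access 24: HIT. Cache (old->new): [68 18 24 99]
  27. access 24: HIT. Cache (old->new): [68 18 24 99]
  28. access 24: HIT. Cache (old->new): [68 18 24 99]
  29. access 99: HIT. Cache (old->new): [68 18 24 99]
  30. access 68: HIT. Cache (old->new): [68 18 24 99]
  31. access 18: HIT. Cache (old->new): [68 18 24 99]
  32. access 91: MISS, evict 68. Cache (old->new): [18 24 99 91]
Total: 27 hits, 5 misses, 1 evictions

Answer: 18 24 99 91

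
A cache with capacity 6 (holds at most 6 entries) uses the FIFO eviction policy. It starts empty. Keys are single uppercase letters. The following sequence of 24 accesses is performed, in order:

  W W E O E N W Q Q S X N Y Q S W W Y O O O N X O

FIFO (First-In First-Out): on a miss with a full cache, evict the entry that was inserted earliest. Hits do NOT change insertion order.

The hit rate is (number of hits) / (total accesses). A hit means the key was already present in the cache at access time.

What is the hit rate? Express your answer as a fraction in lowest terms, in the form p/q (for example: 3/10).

FIFO simulation (capacity=6):
  1. access W: MISS. Cache (old->new): [W]
  2. access W: HIT. Cache (old->new): [W]
  3. access E: MISS. Cache (old->new): [W E]
  4. access O: MISS. Cache (old->new): [W E O]
  5. access E: HIT. Cache (old->new): [W E O]
  6. access N: MISS. Cache (old->new): [W E O N]
  7. access W: HIT. Cache (old->new): [W E O N]
  8. access Q: MISS. Cache (old->new): [W E O N Q]
  9. access Q: HIT. Cache (old->new): [W E O N Q]
  10. access S: MISS. Cache (old->new): [W E O N Q S]
  11. access X: MISS, evict W. Cache (old->new): [E O N Q S X]
  12. access N: HIT. Cache (old->new): [E O N Q S X]
  13. access Y: MISS, evict E. Cache (old->new): [O N Q S X Y]
  14. access Q: HIT. Cache (old->new): [O N Q S X Y]
  15. access S: HIT. Cache (old->new): [O N Q S X Y]
  16. access W: MISS, evict O. Cache (old->new): [N Q S X Y W]
  17. access W: HIT. Cache (old->new): [N Q S X Y W]
  18. access Y: HIT. Cache (old->new): [N Q S X Y W]
  19. access O: MISS, evict N. Cache (old->new): [Q S X Y W O]
  20. access O: HIT. Cache (old->new): [Q S X Y W O]
  21. access O: HIT. Cache (old->new): [Q S X Y W O]
  22. access N: MISS, evict Q. Cache (old->new): [S X Y W O N]
  23. access X: HIT. Cache (old->new): [S X Y W O N]
  24. access O: HIT. Cache (old->new): [S X Y W O N]
Total: 13 hits, 11 misses, 5 evictions

Hit rate = 13/24

Answer: 13/24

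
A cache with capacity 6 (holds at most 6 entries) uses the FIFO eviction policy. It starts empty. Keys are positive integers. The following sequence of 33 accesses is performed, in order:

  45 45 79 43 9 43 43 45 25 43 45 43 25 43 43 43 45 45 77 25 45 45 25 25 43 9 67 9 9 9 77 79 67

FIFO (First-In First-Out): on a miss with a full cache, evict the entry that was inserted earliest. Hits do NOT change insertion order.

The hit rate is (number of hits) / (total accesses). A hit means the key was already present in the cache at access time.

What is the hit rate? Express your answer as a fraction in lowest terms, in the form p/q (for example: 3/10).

Answer: 26/33

Derivation:
FIFO simulation (capacity=6):
  1. access 45: MISS. Cache (old->new): [45]
  2. access 45: HIT. Cache (old->new): [45]
  3. access 79: MISS. Cache (old->new): [45 79]
  4. access 43: MISS. Cache (old->new): [45 79 43]
  5. access 9: MISS. Cache (old->new): [45 79 43 9]
  6. access 43: HIT. Cache (old->new): [45 79 43 9]
  7. access 43: HIT. Cache (old->new): [45 79 43 9]
  8. access 45: HIT. Cache (old->new): [45 79 43 9]
  9. access 25: MISS. Cache (old->new): [45 79 43 9 25]
  10. access 43: HIT. Cache (old->new): [45 79 43 9 25]
  11. access 45: HIT. Cache (old->new): [45 79 43 9 25]
  12. access 43: HIT. Cache (old->new): [45 79 43 9 25]
  13. access 25: HIT. Cache (old->new): [45 79 43 9 25]
  14. access 43: HIT. Cache (old->new): [45 79 43 9 25]
  15. access 43: HIT. Cache (old->new): [45 79 43 9 25]
  16. access 43: HIT. Cache (old->new): [45 79 43 9 25]
  17. access 45: HIT. Cache (old->new): [45 79 43 9 25]
  18. access 45: HIT. Cache (old->new): [45 79 43 9 25]
  19. access 77: MISS. Cache (old->new): [45 79 43 9 25 77]
  20. access 25: HIT. Cache (old->new): [45 79 43 9 25 77]
  21. access 45: HIT. Cache (old->new): [45 79 43 9 25 77]
  22. access 45: HIT. Cache (old->new): [45 79 43 9 25 77]
  23. access 25: HIT. Cache (old->new): [45 79 43 9 25 77]
  24. access 25: HIT. Cache (old->new): [45 79 43 9 25 77]
  25. access 43: HIT. Cache (old->new): [45 79 43 9 25 77]
  26. access 9: HIT. Cache (old->new): [45 79 43 9 25 77]
  27. access 67: MISS, evict 45. Cache (old->new): [79 43 9 25 77 67]
  28. access 9: HIT. Cache (old->new): [79 43 9 25 77 67]
  29. access 9: HIT. Cache (old->new): [79 43 9 25 77 67]
  30. access 9: HIT. Cache (old->new): [79 43 9 25 77 67]
  31. access 77: HIT. Cache (old->new): [79 43 9 25 77 67]
  32. access 79: HIT. Cache (old->new): [79 43 9 25 77 67]
  33. access 67: HIT. Cache (old->new): [79 43 9 25 77 67]
Total: 26 hits, 7 misses, 1 evictions

Hit rate = 26/33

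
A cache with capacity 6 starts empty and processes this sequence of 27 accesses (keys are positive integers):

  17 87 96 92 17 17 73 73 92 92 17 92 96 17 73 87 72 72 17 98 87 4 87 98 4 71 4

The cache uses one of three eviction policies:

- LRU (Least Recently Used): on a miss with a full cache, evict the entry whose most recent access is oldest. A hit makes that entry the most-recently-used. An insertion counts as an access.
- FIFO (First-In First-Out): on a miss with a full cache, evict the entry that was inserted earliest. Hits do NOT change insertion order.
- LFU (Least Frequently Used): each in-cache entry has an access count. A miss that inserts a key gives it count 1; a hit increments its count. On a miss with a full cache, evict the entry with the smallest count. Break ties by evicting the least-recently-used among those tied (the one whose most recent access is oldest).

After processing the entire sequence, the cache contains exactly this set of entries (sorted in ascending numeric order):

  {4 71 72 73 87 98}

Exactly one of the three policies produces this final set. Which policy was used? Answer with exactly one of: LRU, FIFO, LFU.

Answer: FIFO

Derivation:
Simulating under each policy and comparing final sets:
  LRU: final set = {4 17 71 72 87 98} -> differs
  FIFO: final set = {4 71 72 73 87 98} -> MATCHES target
  LFU: final set = {4 17 72 73 87 92} -> differs
Only FIFO produces the target set.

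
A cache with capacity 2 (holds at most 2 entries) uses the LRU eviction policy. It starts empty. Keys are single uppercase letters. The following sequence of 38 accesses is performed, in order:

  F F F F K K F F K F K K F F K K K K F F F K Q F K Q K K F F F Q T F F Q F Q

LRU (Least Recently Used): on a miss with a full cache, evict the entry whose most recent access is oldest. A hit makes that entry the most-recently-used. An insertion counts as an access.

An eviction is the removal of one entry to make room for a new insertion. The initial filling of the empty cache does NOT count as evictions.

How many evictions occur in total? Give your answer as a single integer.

Answer: 9

Derivation:
LRU simulation (capacity=2):
  1. access F: MISS. Cache (LRU->MRU): [F]
  2. access F: HIT. Cache (LRU->MRU): [F]
  3. access F: HIT. Cache (LRU->MRU): [F]
  4. access F: HIT. Cache (LRU->MRU): [F]
  5. access K: MISS. Cache (LRU->MRU): [F K]
  6. access K: HIT. Cache (LRU->MRU): [F K]
  7. access F: HIT. Cache (LRU->MRU): [K F]
  8. access F: HIT. Cache (LRU->MRU): [K F]
  9. access K: HIT. Cache (LRU->MRU): [F K]
  10. access F: HIT. Cache (LRU->MRU): [K F]
  11. access K: HIT. Cache (LRU->MRU): [F K]
  12. access K: HIT. Cache (LRU->MRU): [F K]
  13. access F: HIT. Cache (LRU->MRU): [K F]
  14. access F: HIT. Cache (LRU->MRU): [K F]
  15. access K: HIT. Cache (LRU->MRU): [F K]
  16. access K: HIT. Cache (LRU->MRU): [F K]
  17. access K: HIT. Cache (LRU->MRU): [F K]
  18. access K: HIT. Cache (LRU->MRU): [F K]
  19. access F: HIT. Cache (LRU->MRU): [K F]
  20. access F: HIT. Cache (LRU->MRU): [K F]
  21. access F: HIT. Cache (LRU->MRU): [K F]
  22. access K: HIT. Cache (LRU->MRU): [F K]
  23. access Q: MISS, evict F. Cache (LRU->MRU): [K Q]
  24. access F: MISS, evict K. Cache (LRU->MRU): [Q F]
  25. access K: MISS, evict Q. Cache (LRU->MRU): [F K]
  26. access Q: MISS, evict F. Cache (LRU->MRU): [K Q]
  27. access K: HIT. Cache (LRU->MRU): [Q K]
  28. access K: HIT. Cache (LRU->MRU): [Q K]
  29. access F: MISS, evict Q. Cache (LRU->MRU): [K F]
  30. access F: HIT. Cache (LRU->MRU): [K F]
  31. access F: HIT. Cache (LRU->MRU): [K F]
  32. access Q: MISS, evict K. Cache (LRU->MRU): [F Q]
  33. access T: MISS, evict F. Cache (LRU->MRU): [Q T]
  34. access F: MISS, evict Q. Cache (LRU->MRU): [T F]
  35. access F: HIT. Cache (LRU->MRU): [T F]
  36. access Q: MISS, evict T. Cache (LRU->MRU): [F Q]
  37. access F: HIT. Cache (LRU->MRU): [Q F]
  38. access Q: HIT. Cache (LRU->MRU): [F Q]
Total: 27 hits, 11 misses, 9 evictions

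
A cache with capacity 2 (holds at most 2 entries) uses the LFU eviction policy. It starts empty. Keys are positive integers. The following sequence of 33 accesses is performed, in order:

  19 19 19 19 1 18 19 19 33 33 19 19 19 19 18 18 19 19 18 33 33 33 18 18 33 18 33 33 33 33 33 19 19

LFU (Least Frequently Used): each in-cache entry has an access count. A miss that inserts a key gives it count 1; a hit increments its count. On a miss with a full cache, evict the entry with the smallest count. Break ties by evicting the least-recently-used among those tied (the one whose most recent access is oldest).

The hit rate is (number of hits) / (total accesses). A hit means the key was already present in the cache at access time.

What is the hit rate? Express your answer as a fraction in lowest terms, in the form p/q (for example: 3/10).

LFU simulation (capacity=2):
  1. access 19: MISS. Cache: [19(c=1)]
  2. access 19: HIT, count now 2. Cache: [19(c=2)]
  3. access 19: HIT, count now 3. Cache: [19(c=3)]
  4. access 19: HIT, count now 4. Cache: [19(c=4)]
  5. access 1: MISS. Cache: [1(c=1) 19(c=4)]
  6. access 18: MISS, evict 1(c=1). Cache: [18(c=1) 19(c=4)]
  7. access 19: HIT, count now 5. Cache: [18(c=1) 19(c=5)]
  8. access 19: HIT, count now 6. Cache: [18(c=1) 19(c=6)]
  9. access 33: MISS, evict 18(c=1). Cache: [33(c=1) 19(c=6)]
  10. access 33: HIT, count now 2. Cache: [33(c=2) 19(c=6)]
  11. access 19: HIT, count now 7. Cache: [33(c=2) 19(c=7)]
  12. access 19: HIT, count now 8. Cache: [33(c=2) 19(c=8)]
  13. access 19: HIT, count now 9. Cache: [33(c=2) 19(c=9)]
  14. access 19: HIT, count now 10. Cache: [33(c=2) 19(c=10)]
  15. access 18: MISS, evict 33(c=2). Cache: [18(c=1) 19(c=10)]
  16. access 18: HIT, count now 2. Cache: [18(c=2) 19(c=10)]
  17. access 19: HIT, count now 11. Cache: [18(c=2) 19(c=11)]
  18. access 19: HIT, count now 12. Cache: [18(c=2) 19(c=12)]
  19. access 18: HIT, count now 3. Cache: [18(c=3) 19(c=12)]
  20. access 33: MISS, evict 18(c=3). Cache: [33(c=1) 19(c=12)]
  21. access 33: HIT, count now 2. Cache: [33(c=2) 19(c=12)]
  22. access 33: HIT, count now 3. Cache: [33(c=3) 19(c=12)]
  23. access 18: MISS, evict 33(c=3). Cache: [18(c=1) 19(c=12)]
  24. access 18: HIT, count now 2. Cache: [18(c=2) 19(c=12)]
  25. access 33: MISS, evict 18(c=2). Cache: [33(c=1) 19(c=12)]
  26. access 18: MISS, evict 33(c=1). Cache: [18(c=1) 19(c=12)]
  27. access 33: MISS, evict 18(c=1). Cache: [33(c=1) 19(c=12)]
  28. access 33: HIT, count now 2. Cache: [33(c=2) 19(c=12)]
  29. access 33: HIT, count now 3. Cache: [33(c=3) 19(c=12)]
  30. access 33: HIT, count now 4. Cache: [33(c=4) 19(c=12)]
  31. access 33: HIT, count now 5. Cache: [33(c=5) 19(c=12)]
  32. access 19: HIT, count now 13. Cache: [33(c=5) 19(c=13)]
  33. access 19: HIT, count now 14. Cache: [33(c=5) 19(c=14)]
Total: 23 hits, 10 misses, 8 evictions

Hit rate = 23/33

Answer: 23/33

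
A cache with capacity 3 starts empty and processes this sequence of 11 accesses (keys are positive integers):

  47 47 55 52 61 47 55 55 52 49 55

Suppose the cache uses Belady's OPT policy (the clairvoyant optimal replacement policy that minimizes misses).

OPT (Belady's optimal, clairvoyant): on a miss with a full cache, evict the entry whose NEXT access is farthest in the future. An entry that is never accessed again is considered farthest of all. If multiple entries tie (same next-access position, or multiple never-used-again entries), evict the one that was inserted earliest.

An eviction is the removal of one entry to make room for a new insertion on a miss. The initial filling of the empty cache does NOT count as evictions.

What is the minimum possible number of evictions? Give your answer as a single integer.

Answer: 3

Derivation:
OPT (Belady) simulation (capacity=3):
  1. access 47: MISS. Cache: [47]
  2. access 47: HIT. Next use of 47: step 6. Cache: [47]
  3. access 55: MISS. Cache: [47 55]
  4. access 52: MISS. Cache: [47 55 52]
  5. access 61: MISS, evict 52 (next use: step 9). Cache: [47 55 61]
  6. access 47: HIT. Next use of 47: never. Cache: [47 55 61]
  7. access 55: HIT. Next use of 55: step 8. Cache: [47 55 61]
  8. access 55: HIT. Next use of 55: step 11. Cache: [47 55 61]
  9. access 52: MISS, evict 47 (next use: never). Cache: [55 61 52]
  10. access 49: MISS, evict 61 (next use: never). Cache: [55 52 49]
  11. access 55: HIT. Next use of 55: never. Cache: [55 52 49]
Total: 5 hits, 6 misses, 3 evictions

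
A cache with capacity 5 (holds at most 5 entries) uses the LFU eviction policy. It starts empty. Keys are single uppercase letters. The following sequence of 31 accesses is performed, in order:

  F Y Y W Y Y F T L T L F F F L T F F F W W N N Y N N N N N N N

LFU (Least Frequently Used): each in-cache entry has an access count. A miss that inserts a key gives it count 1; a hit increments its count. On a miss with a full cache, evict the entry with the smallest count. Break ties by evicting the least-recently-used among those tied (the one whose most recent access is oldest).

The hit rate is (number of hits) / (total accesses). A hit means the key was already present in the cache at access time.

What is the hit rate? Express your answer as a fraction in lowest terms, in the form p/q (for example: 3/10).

Answer: 25/31

Derivation:
LFU simulation (capacity=5):
  1. access F: MISS. Cache: [F(c=1)]
  2. access Y: MISS. Cache: [F(c=1) Y(c=1)]
  3. access Y: HIT, count now 2. Cache: [F(c=1) Y(c=2)]
  4. access W: MISS. Cache: [F(c=1) W(c=1) Y(c=2)]
  5. access Y: HIT, count now 3. Cache: [F(c=1) W(c=1) Y(c=3)]
  6. access Y: HIT, count now 4. Cache: [F(c=1) W(c=1) Y(c=4)]
  7. access F: HIT, count now 2. Cache: [W(c=1) F(c=2) Y(c=4)]
  8. access T: MISS. Cache: [W(c=1) T(c=1) F(c=2) Y(c=4)]
  9. access L: MISS. Cache: [W(c=1) T(c=1) L(c=1) F(c=2) Y(c=4)]
  10. access T: HIT, count now 2. Cache: [W(c=1) L(c=1) F(c=2) T(c=2) Y(c=4)]
  11. access L: HIT, count now 2. Cache: [W(c=1) F(c=2) T(c=2) L(c=2) Y(c=4)]
  12. access F: HIT, count now 3. Cache: [W(c=1) T(c=2) L(c=2) F(c=3) Y(c=4)]
  13. access F: HIT, count now 4. Cache: [W(c=1) T(c=2) L(c=2) Y(c=4) F(c=4)]
  14. access F: HIT, count now 5. Cache: [W(c=1) T(c=2) L(c=2) Y(c=4) F(c=5)]
  15. access L: HIT, count now 3. Cache: [W(c=1) T(c=2) L(c=3) Y(c=4) F(c=5)]
  16. access T: HIT, count now 3. Cache: [W(c=1) L(c=3) T(c=3) Y(c=4) F(c=5)]
  17. access F: HIT, count now 6. Cache: [W(c=1) L(c=3) T(c=3) Y(c=4) F(c=6)]
  18. access F: HIT, count now 7. Cache: [W(c=1) L(c=3) T(c=3) Y(c=4) F(c=7)]
  19. access F: HIT, count now 8. Cache: [W(c=1) L(c=3) T(c=3) Y(c=4) F(c=8)]
  20. access W: HIT, count now 2. Cache: [W(c=2) L(c=3) T(c=3) Y(c=4) F(c=8)]
  21. access W: HIT, count now 3. Cache: [L(c=3) T(c=3) W(c=3) Y(c=4) F(c=8)]
  22. access N: MISS, evict L(c=3). Cache: [N(c=1) T(c=3) W(c=3) Y(c=4) F(c=8)]
  23. access N: HIT, count now 2. Cache: [N(c=2) T(c=3) W(c=3) Y(c=4) F(c=8)]
  24. access Y: HIT, count now 5. Cache: [N(c=2) T(c=3) W(c=3) Y(c=5) F(c=8)]
  25. access N: HIT, count now 3. Cache: [T(c=3) W(c=3) N(c=3) Y(c=5) F(c=8)]
  26. access N: HIT, count now 4. Cache: [T(c=3) W(c=3) N(c=4) Y(c=5) F(c=8)]
  27. access N: HIT, count now 5. Cache: [T(c=3) W(c=3) Y(c=5) N(c=5) F(c=8)]
  28. access N: HIT, count now 6. Cache: [T(c=3) W(c=3) Y(c=5) N(c=6) F(c=8)]
  29. access N: HIT, count now 7. Cache: [T(c=3) W(c=3) Y(c=5) N(c=7) F(c=8)]
  30. access N: HIT, count now 8. Cache: [T(c=3) W(c=3) Y(c=5) F(c=8) N(c=8)]
  31. access N: HIT, count now 9. Cache: [T(c=3) W(c=3) Y(c=5) F(c=8) N(c=9)]
Total: 25 hits, 6 misses, 1 evictions

Hit rate = 25/31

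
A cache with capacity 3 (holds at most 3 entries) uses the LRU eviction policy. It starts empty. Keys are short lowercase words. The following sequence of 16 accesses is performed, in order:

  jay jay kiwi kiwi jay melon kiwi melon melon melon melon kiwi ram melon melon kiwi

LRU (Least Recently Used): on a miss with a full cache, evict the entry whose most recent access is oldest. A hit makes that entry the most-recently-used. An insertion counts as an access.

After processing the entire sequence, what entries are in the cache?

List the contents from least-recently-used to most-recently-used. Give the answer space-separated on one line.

LRU simulation (capacity=3):
  1. access jay: MISS. Cache (LRU->MRU): [jay]
  2. access jay: HIT. Cache (LRU->MRU): [jay]
  3. access kiwi: MISS. Cache (LRU->MRU): [jay kiwi]
  4. access kiwi: HIT. Cache (LRU->MRU): [jay kiwi]
  5. access jay: HIT. Cache (LRU->MRU): [kiwi jay]
  6. access melon: MISS. Cache (LRU->MRU): [kiwi jay melon]
  7. access kiwi: HIT. Cache (LRU->MRU): [jay melon kiwi]
  8. access melon: HIT. Cache (LRU->MRU): [jay kiwi melon]
  9. access melon: HIT. Cache (LRU->MRU): [jay kiwi melon]
  10. access melon: HIT. Cache (LRU->MRU): [jay kiwi melon]
  11. access melon: HIT. Cache (LRU->MRU): [jay kiwi melon]
  12. access kiwi: HIT. Cache (LRU->MRU): [jay melon kiwi]
  13. access ram: MISS, evict jay. Cache (LRU->MRU): [melon kiwi ram]
  14. access melon: HIT. Cache (LRU->MRU): [kiwi ram melon]
  15. access melon: HIT. Cache (LRU->MRU): [kiwi ram melon]
  16. access kiwi: HIT. Cache (LRU->MRU): [ram melon kiwi]
Total: 12 hits, 4 misses, 1 evictions

Answer: ram melon kiwi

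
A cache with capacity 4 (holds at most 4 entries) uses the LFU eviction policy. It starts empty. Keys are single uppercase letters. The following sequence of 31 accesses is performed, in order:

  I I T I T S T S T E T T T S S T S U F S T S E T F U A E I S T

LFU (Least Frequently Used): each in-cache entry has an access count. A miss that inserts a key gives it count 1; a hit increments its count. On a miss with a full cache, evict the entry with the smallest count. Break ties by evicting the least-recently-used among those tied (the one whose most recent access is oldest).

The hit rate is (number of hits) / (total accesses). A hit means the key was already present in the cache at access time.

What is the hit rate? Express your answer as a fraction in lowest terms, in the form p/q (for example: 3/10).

Answer: 20/31

Derivation:
LFU simulation (capacity=4):
  1. access I: MISS. Cache: [I(c=1)]
  2. access I: HIT, count now 2. Cache: [I(c=2)]
  3. access T: MISS. Cache: [T(c=1) I(c=2)]
  4. access I: HIT, count now 3. Cache: [T(c=1) I(c=3)]
  5. access T: HIT, count now 2. Cache: [T(c=2) I(c=3)]
  6. access S: MISS. Cache: [S(c=1) T(c=2) I(c=3)]
  7. access T: HIT, count now 3. Cache: [S(c=1) I(c=3) T(c=3)]
  8. access S: HIT, count now 2. Cache: [S(c=2) I(c=3) T(c=3)]
  9. access T: HIT, count now 4. Cache: [S(c=2) I(c=3) T(c=4)]
  10. access E: MISS. Cache: [E(c=1) S(c=2) I(c=3) T(c=4)]
  11. access T: HIT, count now 5. Cache: [E(c=1) S(c=2) I(c=3) T(c=5)]
  12. access T: HIT, count now 6. Cache: [E(c=1) S(c=2) I(c=3) T(c=6)]
  13. access T: HIT, count now 7. Cache: [E(c=1) S(c=2) I(c=3) T(c=7)]
  14. access S: HIT, count now 3. Cache: [E(c=1) I(c=3) S(c=3) T(c=7)]
  15. access S: HIT, count now 4. Cache: [E(c=1) I(c=3) S(c=4) T(c=7)]
  16. access T: HIT, count now 8. Cache: [E(c=1) I(c=3) S(c=4) T(c=8)]
  17. access S: HIT, count now 5. Cache: [E(c=1) I(c=3) S(c=5) T(c=8)]
  18. access U: MISS, evict E(c=1). Cache: [U(c=1) I(c=3) S(c=5) T(c=8)]
  19. access F: MISS, evict U(c=1). Cache: [F(c=1) I(c=3) S(c=5) T(c=8)]
  20. access S: HIT, count now 6. Cache: [F(c=1) I(c=3) S(c=6) T(c=8)]
  21. access T: HIT, count now 9. Cache: [F(c=1) I(c=3) S(c=6) T(c=9)]
  22. access S: HIT, count now 7. Cache: [F(c=1) I(c=3) S(c=7) T(c=9)]
  23. access E: MISS, evict F(c=1). Cache: [E(c=1) I(c=3) S(c=7) T(c=9)]
  24. access T: HIT, count now 10. Cache: [E(c=1) I(c=3) S(c=7) T(c=10)]
  25. access F: MISS, evict E(c=1). Cache: [F(c=1) I(c=3) S(c=7) T(c=10)]
  26. access U: MISS, evict F(c=1). Cache: [U(c=1) I(c=3) S(c=7) T(c=10)]
  27. access A: MISS, evict U(c=1). Cache: [A(c=1) I(c=3) S(c=7) T(c=10)]
  28. access E: MISS, evict A(c=1). Cache: [E(c=1) I(c=3) S(c=7) T(c=10)]
  29. access I: HIT, count now 4. Cache: [E(c=1) I(c=4) S(c=7) T(c=10)]
  30. access S: HIT, count now 8. Cache: [E(c=1) I(c=4) S(c=8) T(c=10)]
  31. access T: HIT, count now 11. Cache: [E(c=1) I(c=4) S(c=8) T(c=11)]
Total: 20 hits, 11 misses, 7 evictions

Hit rate = 20/31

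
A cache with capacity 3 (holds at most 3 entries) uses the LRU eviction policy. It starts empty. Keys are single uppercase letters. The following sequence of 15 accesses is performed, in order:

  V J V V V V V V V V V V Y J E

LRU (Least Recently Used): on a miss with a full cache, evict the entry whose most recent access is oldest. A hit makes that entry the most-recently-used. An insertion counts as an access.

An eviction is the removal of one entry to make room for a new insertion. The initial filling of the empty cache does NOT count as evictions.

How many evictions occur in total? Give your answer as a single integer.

LRU simulation (capacity=3):
  1. access V: MISS. Cache (LRU->MRU): [V]
  2. access J: MISS. Cache (LRU->MRU): [V J]
  3. access V: HIT. Cache (LRU->MRU): [J V]
  4. access V: HIT. Cache (LRU->MRU): [J V]
  5. access V: HIT. Cache (LRU->MRU): [J V]
  6. access V: HIT. Cache (LRU->MRU): [J V]
  7. access V: HIT. Cache (LRU->MRU): [J V]
  8. access V: HIT. Cache (LRU->MRU): [J V]
  9. access V: HIT. Cache (LRU->MRU): [J V]
  10. access V: HIT. Cache (LRU->MRU): [J V]
  11. access V: HIT. Cache (LRU->MRU): [J V]
  12. access V: HIT. Cache (LRU->MRU): [J V]
  13. access Y: MISS. Cache (LRU->MRU): [J V Y]
  14. access J: HIT. Cache (LRU->MRU): [V Y J]
  15. access E: MISS, evict V. Cache (LRU->MRU): [Y J E]
Total: 11 hits, 4 misses, 1 evictions

Answer: 1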